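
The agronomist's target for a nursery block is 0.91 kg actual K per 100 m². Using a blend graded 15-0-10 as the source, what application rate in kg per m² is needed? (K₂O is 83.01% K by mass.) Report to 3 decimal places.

As K₂O: 0.91 / 0.8301 = 1.09625 kg per 100 m².
Product per 100 m² = 1.09625 / 10% = 10.9625 kg.
Convert to per m²: 10.9625 × 0.01 = 0.109625 kg.

0.110 kg of product per sq m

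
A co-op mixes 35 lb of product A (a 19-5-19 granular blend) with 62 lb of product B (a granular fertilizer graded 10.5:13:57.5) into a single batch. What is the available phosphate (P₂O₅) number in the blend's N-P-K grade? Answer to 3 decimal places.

10.113% P₂O₅

Total mass = 35 + 62 = 97 lb.
P₂O₅ mass = 5%×35 + 13%×62 = 9.81 lb.
% P₂O₅ = 9.81 / 97 = 10.1134%.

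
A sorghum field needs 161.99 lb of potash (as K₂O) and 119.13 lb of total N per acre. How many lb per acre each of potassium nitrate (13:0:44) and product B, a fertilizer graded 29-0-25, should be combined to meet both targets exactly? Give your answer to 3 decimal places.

180.805 lb potassium nitrate, 329.742 lb product B

Let a = lb of potassium nitrate, b = lb of product B (per acre).
K₂O: 0.44·a + 0.25·b = 161.99
N: 0.13·a + 0.29·b = 119.13
Eliminate a: (row1) − 0.44/0.13·(row2) → -0.731538·b = -241.219, so b = 329.7424.
Back-substitute: a = (161.99 − 0.25·329.7424) / 0.44 = 180.80547.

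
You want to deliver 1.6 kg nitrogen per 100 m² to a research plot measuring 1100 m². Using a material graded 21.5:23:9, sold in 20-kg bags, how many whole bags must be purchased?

5 bags

Product per 100 m² = 1.6 / 21.5% = 7.44186 kg.
Total product = 7.44186 × 1100 / 100 = 81.8605 kg.
Bags = ⌈81.8605 / 20⌉ = 5.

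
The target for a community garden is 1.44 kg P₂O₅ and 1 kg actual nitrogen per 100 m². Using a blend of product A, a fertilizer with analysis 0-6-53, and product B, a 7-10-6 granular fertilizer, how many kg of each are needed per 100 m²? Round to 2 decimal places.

Let a = kg of product A, b = kg of product B (per 100 m²).
P₂O₅: 0.06·a + 0.1·b = 1.44
N: 0·a + 0.07·b = 1
Solving simultaneously: a = 0.190476, b = 14.2857.

0.19 kg product A, 14.29 kg product B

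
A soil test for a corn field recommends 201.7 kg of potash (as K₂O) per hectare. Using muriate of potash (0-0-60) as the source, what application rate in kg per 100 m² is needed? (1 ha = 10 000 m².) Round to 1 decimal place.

3.4 kg of product per hundred sq m

Product per hectare = 201.7 / 60% = 336.167 kg.
Convert to per 100 m²: 336.167 × 0.01 = 3.36167 kg.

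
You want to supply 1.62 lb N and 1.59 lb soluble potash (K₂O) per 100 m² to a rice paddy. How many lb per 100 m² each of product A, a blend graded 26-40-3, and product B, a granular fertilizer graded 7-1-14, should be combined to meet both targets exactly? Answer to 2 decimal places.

3.37 lb product A, 10.64 lb product B

Let a = lb of product A, b = lb of product B (per 100 m²).
N: 0.26·a + 0.07·b = 1.62
K₂O: 0.03·a + 0.14·b = 1.59
Eliminate a: (row1) − 0.26/0.03·(row2) → -1.14333·b = -12.16, so b = 10.6356.
Back-substitute: a = (1.62 − 0.07·10.6356) / 0.26 = 3.36735.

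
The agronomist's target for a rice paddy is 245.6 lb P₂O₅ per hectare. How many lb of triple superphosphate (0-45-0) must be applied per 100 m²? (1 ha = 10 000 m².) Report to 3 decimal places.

5.458 lb of product per hundred sq m

Product per hectare = 245.6 / 45% = 545.778 lb.
Convert to per 100 m²: 545.778 × 0.01 = 5.45778 lb.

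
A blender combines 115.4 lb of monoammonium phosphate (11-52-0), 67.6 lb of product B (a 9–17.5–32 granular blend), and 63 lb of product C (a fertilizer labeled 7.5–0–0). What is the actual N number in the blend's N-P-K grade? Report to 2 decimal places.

Total mass = 115.4 + 67.6 + 63 = 246 lb.
N mass = 11%×115.4 + 9%×67.6 + 7.5%×63 = 23.503 lb.
% N = 23.503 / 246 = 9.55407%.

9.55% N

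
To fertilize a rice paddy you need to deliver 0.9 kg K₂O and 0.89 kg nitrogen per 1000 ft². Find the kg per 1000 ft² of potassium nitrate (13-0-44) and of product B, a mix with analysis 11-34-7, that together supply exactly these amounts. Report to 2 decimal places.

With a, b = kg per 1000 ft² of potassium nitrate and product B:
K₂O: 0.44·a + 0.07·b = 0.9
N: 0.13·a + 0.11·b = 0.89
Eliminate a: (row1) − 0.44/0.13·(row2) → -0.302308·b = -2.11231, so b = 6.98728.
Back-substitute: a = (0.9 − 0.07·6.98728) / 0.44 = 0.933842.

0.93 kg potassium nitrate, 6.99 kg product B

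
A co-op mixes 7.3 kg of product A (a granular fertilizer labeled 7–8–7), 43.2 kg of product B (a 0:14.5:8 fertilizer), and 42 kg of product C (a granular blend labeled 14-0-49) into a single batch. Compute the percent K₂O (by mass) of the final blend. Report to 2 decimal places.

26.54% K₂O

Total mass = 7.3 + 43.2 + 42 = 92.5 kg.
K₂O mass = 7%×7.3 + 8%×43.2 + 49%×42 = 24.547 kg.
% K₂O = 24.547 / 92.5 = 26.5373%.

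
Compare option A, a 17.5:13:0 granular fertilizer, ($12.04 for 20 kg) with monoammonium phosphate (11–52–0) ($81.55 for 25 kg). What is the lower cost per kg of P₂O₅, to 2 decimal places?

option A: P₂O₅ per bag = 20 × 13% = 2.6 kg; cost = 12.04 / 2.6 = $4.6308/kg P₂O₅.
monoammonium phosphate: P₂O₅ per bag = 25 × 52% = 13 kg; cost = 81.55 / 13 = $6.2731/kg P₂O₅.
option A is cheaper.

$4.63 per kg P₂O₅ (option A)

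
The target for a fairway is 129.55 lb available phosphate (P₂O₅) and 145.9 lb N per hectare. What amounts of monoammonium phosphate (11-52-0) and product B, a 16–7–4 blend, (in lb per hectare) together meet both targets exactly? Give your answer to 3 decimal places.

Let a = lb of monoammonium phosphate, b = lb of product B (per hectare).
P₂O₅: 0.52·a + 0.07·b = 129.55
N: 0.11·a + 0.16·b = 145.9
From row1: a = (129.55 − 0.07·b) / 0.52.
Into row2: 0.11·(129.55 − 0.07·b)/0.52 + 0.16·b = 145.9 → b = 816.1258, a = 139.2715.

139.272 lb monoammonium phosphate, 816.126 lb product B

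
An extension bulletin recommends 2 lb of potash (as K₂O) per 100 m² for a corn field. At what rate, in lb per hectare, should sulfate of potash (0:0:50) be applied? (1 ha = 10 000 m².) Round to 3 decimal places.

Product per 100 m² = 2 / 50% = 4 lb.
Convert to per hectare: 4 × 100 = 400 lb.

400.000 lb of product per hectare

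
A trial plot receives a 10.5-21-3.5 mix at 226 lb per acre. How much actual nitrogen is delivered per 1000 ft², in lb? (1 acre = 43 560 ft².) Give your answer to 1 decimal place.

0.5 lb N per thousand sq ft

nitrogen per acre = 226 × 10.5% = 23.73 lb.
Convert to per 1000 ft²: 23.73 × 0.0229568 = 0.544766 lb.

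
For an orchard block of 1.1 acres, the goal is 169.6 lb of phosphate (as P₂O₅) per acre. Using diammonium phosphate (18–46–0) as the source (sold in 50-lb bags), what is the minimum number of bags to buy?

Product per acre = 169.6 / 46% = 368.696 lb.
Total product = 368.696 × 1.1 = 405.565 lb.
Bags = ⌈405.565 / 50⌉ = 9.

9 bags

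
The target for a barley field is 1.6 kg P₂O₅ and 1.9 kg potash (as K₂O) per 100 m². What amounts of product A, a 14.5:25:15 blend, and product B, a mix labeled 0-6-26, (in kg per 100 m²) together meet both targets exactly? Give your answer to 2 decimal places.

5.39 kg product A, 4.20 kg product B

Let a = kg of product A, b = kg of product B (per 100 m²).
P₂O₅: 0.25·a + 0.06·b = 1.6
K₂O: 0.15·a + 0.26·b = 1.9
Solving simultaneously: a = 5.39286, b = 4.19643.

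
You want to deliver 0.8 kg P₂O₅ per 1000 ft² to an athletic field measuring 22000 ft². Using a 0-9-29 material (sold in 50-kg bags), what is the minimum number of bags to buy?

Product per 1000 ft² = 0.8 / 9% = 8.88889 kg.
Total product = 8.88889 × 22000 / 1000 = 195.556 kg.
Bags = ⌈195.556 / 50⌉ = 4.

4 bags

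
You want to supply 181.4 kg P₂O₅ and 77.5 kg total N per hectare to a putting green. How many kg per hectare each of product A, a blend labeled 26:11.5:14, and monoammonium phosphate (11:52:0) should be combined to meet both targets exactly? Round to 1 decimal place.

Per-hectare balance (a = product A, b = monoammonium phosphate):
P₂O₅: 0.115·a + 0.52·b = 181.4
N: 0.26·a + 0.11·b = 77.5
Eliminate a: (row1) − 0.115/0.26·(row2) → 0.471346·b = 147.121, so b = 312.13.
Back-substitute: a = (181.4 − 0.52·312.13) / 0.115 = 166.022.

166.0 kg product A, 312.1 kg monoammonium phosphate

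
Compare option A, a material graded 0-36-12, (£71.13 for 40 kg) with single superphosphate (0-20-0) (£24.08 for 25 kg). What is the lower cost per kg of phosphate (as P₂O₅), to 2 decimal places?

£4.82 per kg P₂O₅ (single superphosphate)

option A: P₂O₅ per bag = 40 × 36% = 14.4 kg; cost = 71.13 / 14.4 = £4.9396/kg P₂O₅.
single superphosphate: P₂O₅ per bag = 25 × 20% = 5 kg; cost = 24.08 / 5 = £4.8160/kg P₂O₅.
single superphosphate is cheaper.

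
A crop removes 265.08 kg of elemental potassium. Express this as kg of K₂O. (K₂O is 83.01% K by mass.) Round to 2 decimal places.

K₂O = 265.08 / 0.8301 = 319.335 kg.

319.34 kg K₂O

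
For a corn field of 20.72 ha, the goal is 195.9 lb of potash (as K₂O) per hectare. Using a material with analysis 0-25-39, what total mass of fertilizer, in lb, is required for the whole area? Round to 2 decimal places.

10407.82 lb

Product per hectare = 195.9 / 39% = 502.308 lb.
Total product = 502.308 × 20.72 = 10407.815 lb.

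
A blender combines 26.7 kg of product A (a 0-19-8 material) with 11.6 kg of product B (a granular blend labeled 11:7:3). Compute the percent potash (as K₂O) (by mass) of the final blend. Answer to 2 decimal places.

6.49% K₂O

Total mass = 26.7 + 11.6 = 38.3 kg.
K₂O mass = 8%×26.7 + 3%×11.6 = 2.484 kg.
% K₂O = 2.484 / 38.3 = 6.48564%.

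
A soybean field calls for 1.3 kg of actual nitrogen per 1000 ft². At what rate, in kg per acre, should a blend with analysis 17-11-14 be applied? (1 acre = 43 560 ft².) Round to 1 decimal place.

Product per 1000 ft² = 1.3 / 17% = 7.64706 kg.
Convert to per acre: 7.64706 × 43.56 = 333.106 kg.

333.1 kg of product per acre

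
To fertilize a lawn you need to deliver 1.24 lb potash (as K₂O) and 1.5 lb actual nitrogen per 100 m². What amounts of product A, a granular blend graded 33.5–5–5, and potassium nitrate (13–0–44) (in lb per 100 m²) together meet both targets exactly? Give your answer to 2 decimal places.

With a, b = lb per 100 m² of product A and potassium nitrate:
K₂O: 0.05·a + 0.44·b = 1.24
N: 0.335·a + 0.13·b = 1.5
Eliminate a: (row1) − 0.05/0.335·(row2) → 0.420597·b = 1.01612, so b = 2.4159.
Back-substitute: a = (1.24 − 0.44·2.4159) / 0.05 = 3.5401.

3.54 lb product A, 2.42 lb potassium nitrate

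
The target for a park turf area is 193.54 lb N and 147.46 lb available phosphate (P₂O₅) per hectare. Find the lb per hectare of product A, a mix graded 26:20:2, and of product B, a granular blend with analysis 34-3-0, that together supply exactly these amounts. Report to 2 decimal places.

Per-hectare balance (a = product A, b = product B):
N: 0.26·a + 0.34·b = 193.54
P₂O₅: 0.2·a + 0.03·b = 147.46
From row1: a = (193.54 − 0.34·b) / 0.26.
Into row2: 0.2·(193.54 − 0.34·b)/0.26 + 0.03·b = 147.46 → b = 6.1196, a = 736.382.

736.38 lb product A, 6.12 lb product B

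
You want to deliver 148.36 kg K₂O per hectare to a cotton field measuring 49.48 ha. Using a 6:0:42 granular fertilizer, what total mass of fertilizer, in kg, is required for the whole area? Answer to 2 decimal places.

Product per hectare = 148.36 / 42% = 353.238 kg.
Total product = 353.238 × 49.48 = 17478.221 kg.

17478.22 kg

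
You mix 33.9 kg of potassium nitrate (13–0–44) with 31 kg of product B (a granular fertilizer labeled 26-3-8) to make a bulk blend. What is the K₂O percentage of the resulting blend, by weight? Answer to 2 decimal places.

26.80% K₂O

Total mass = 33.9 + 31 = 64.9 kg.
K₂O mass = 44%×33.9 + 8%×31 = 17.396 kg.
% K₂O = 17.396 / 64.9 = 26.8043%.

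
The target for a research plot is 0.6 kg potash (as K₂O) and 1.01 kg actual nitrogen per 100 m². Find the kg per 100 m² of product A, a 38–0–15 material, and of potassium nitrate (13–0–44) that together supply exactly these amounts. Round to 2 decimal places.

Per-100 m² balance (a = product A, b = potassium nitrate):
K₂O: 0.15·a + 0.44·b = 0.6
N: 0.38·a + 0.13·b = 1.01
Eliminate b: (row1) − 0.44/0.13·(row2) → -1.13615·a = -2.81846, so a = 2.4807.
Then b = (1.01 − 0.38·2.4807) / 0.13 = 0.517942.

2.48 kg product A, 0.52 kg potassium nitrate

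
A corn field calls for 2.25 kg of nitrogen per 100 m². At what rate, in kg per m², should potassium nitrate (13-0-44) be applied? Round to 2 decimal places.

0.17 kg of product per sq m

Product per 100 m² = 2.25 / 13% = 17.3077 kg.
Convert to per m²: 17.3077 × 0.01 = 0.173077 kg.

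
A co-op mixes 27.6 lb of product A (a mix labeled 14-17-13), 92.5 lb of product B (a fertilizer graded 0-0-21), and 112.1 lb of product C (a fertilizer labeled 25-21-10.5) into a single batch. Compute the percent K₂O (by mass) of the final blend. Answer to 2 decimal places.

Total mass = 27.6 + 92.5 + 112.1 = 232.2 lb.
K₂O mass = 13%×27.6 + 21%×92.5 + 10.5%×112.1 = 34.7835 lb.
% K₂O = 34.7835 / 232.2 = 14.97997%.

14.98% K₂O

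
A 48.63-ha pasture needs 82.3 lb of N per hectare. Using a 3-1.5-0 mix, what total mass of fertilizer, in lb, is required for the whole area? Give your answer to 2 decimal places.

133408.30 lb

Product per hectare = 82.3 / 3% = 2743.33 lb.
Total product = 2743.33 × 48.63 = 133408.3 lb.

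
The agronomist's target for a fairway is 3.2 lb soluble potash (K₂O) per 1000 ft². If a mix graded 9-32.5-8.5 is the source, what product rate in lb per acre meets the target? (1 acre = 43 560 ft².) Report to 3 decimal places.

1639.906 lb of product per acre

Product per 1000 ft² = 3.2 / 8.5% = 37.6471 lb.
Convert to per acre: 37.6471 × 43.56 = 1639.9059 lb.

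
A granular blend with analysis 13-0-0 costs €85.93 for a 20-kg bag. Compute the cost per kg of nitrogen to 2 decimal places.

€33.05 per kg N

N in bag = 20 × 13% = 2.6 kg.
Cost per kg N = €85.93 / 2.6 = €33.0500.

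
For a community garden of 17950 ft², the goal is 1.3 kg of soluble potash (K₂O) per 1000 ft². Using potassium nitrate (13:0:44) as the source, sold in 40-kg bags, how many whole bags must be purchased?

Product per 1000 ft² = 1.3 / 44% = 2.95455 kg.
Total product = 2.95455 × 17950 / 1000 = 53.0341 kg.
Bags = ⌈53.0341 / 40⌉ = 2.

2 bags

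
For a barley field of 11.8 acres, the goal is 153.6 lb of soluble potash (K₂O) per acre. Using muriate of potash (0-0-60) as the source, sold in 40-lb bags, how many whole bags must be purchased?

Product per acre = 153.6 / 60% = 256 lb.
Total product = 256 × 11.8 = 3020.8 lb.
Bags = ⌈3020.8 / 40⌉ = 76.

76 bags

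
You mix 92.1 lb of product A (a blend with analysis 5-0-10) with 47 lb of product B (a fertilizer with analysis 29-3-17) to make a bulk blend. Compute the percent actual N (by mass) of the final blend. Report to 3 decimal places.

Total mass = 92.1 + 47 = 139.1 lb.
N mass = 5%×92.1 + 29%×47 = 18.235 lb.
% N = 18.235 / 139.1 = 13.1093%.

13.109% N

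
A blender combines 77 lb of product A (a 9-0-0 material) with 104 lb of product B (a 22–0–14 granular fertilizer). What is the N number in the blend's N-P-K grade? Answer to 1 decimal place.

16.5% N

Total mass = 77 + 104 = 181 lb.
N mass = 9%×77 + 22%×104 = 29.81 lb.
% N = 29.81 / 181 = 16.4696%.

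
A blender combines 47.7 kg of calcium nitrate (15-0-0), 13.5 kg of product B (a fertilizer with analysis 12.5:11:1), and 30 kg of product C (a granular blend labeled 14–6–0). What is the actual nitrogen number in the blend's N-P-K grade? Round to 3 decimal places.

Total mass = 47.7 + 13.5 + 30 = 91.2 kg.
N mass = 15%×47.7 + 12.5%×13.5 + 14%×30 = 13.0425 kg.
% N = 13.0425 / 91.2 = 14.30099%.

14.301% N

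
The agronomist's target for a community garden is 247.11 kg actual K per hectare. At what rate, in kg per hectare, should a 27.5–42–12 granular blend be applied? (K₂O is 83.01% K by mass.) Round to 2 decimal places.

As K₂O: 247.11 / 0.8301 = 297.687 kg per hectare.
Product per hectare = 297.687 / 12% = 2480.725 kg.

2480.73 kg of product per hectare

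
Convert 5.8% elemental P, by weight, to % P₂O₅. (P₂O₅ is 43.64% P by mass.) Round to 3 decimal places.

%P₂O₅ = 5.8 / 0.4364 = 13.2906%.

13.291% P₂O₅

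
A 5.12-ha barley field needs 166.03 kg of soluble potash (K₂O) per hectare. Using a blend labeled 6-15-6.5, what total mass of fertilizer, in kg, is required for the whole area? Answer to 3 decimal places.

13078.055 kg

Product per hectare = 166.03 / 6.5% = 2554.31 kg.
Total product = 2554.31 × 5.12 = 13078.0554 kg.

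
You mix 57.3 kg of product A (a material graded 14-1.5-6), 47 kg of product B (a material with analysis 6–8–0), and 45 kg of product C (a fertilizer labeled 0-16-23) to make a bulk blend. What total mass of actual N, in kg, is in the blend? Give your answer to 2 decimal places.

N mass = 14%×57.3 + 6%×47 + 0%×45 = 10.842 kg.

10.84 kg N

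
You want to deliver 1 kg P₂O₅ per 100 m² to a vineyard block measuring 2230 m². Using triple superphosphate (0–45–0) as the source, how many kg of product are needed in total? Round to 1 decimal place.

49.6 kg

Product per 100 m² = 1 / 45% = 2.22222 kg.
Total product = 2.22222 × 2230 / 100 = 49.5556 kg.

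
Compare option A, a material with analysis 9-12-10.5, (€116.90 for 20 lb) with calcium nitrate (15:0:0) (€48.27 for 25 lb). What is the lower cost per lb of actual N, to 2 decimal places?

option A: N per bag = 20 × 9% = 1.8 lb; cost = 116.90 / 1.8 = €64.9444/lb N.
calcium nitrate: N per bag = 25 × 15% = 3.75 lb; cost = 48.27 / 3.75 = €12.8720/lb N.
calcium nitrate is cheaper.

€12.87 per lb N (calcium nitrate)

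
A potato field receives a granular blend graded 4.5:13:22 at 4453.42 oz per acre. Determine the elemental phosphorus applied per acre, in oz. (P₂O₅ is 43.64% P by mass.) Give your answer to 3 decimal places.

252.651 oz P per acre

P₂O₅ per acre = 4453.42 × 13% = 578.945 oz.
Elemental P = 578.945 × 0.4364 = 252.6514 oz per acre.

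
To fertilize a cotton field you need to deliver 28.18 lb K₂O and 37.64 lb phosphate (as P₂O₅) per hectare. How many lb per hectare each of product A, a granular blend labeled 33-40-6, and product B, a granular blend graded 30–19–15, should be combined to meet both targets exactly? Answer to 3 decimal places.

Per-hectare balance (a = product A, b = product B):
K₂O: 0.06·a + 0.15·b = 28.18
P₂O₅: 0.4·a + 0.19·b = 37.64
Solving simultaneously: a = 6.00412, b = 185.46502.

6.004 lb product A, 185.465 lb product B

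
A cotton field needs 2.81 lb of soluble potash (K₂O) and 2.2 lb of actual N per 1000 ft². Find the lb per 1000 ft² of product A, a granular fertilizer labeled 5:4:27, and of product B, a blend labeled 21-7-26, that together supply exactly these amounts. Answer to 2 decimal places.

With a, b = lb per 1000 ft² of product A and product B:
K₂O: 0.27·a + 0.26·b = 2.81
N: 0.05·a + 0.21·b = 2.2
From row1: a = (2.81 − 0.26·b) / 0.27.
Into row2: 0.05·(2.81 − 0.26·b)/0.27 + 0.21·b = 2.2 → b = 10.3776, a = 0.414188.

0.41 lb product A, 10.38 lb product B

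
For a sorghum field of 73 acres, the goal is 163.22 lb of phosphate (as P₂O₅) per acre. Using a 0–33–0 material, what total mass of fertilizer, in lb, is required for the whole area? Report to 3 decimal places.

36106.242 lb

Product per acre = 163.22 / 33% = 494.606 lb.
Total product = 494.606 × 73 = 36106.2424 lb.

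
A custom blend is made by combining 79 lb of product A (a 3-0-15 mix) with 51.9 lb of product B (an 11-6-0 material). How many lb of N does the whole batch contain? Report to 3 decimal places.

N mass = 3%×79 + 11%×51.9 = 8.079 lb.

8.079 lb N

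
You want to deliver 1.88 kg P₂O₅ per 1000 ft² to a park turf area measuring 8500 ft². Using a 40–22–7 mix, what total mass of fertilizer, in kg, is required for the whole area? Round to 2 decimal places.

Product per 1000 ft² = 1.88 / 22% = 8.54545 kg.
Total product = 8.54545 × 8500 / 1000 = 72.6364 kg.

72.64 kg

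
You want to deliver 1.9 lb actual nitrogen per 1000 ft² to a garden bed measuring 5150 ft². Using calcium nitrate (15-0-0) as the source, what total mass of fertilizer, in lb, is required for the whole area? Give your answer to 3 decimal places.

Product per 1000 ft² = 1.9 / 15% = 12.6667 lb.
Total product = 12.6667 × 5150 / 1000 = 65.2333 lb.

65.233 lb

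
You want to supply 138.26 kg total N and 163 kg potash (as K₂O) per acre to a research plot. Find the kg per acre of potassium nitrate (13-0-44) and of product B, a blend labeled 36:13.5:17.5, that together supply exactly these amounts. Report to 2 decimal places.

With a, b = kg per acre of potassium nitrate and product B:
N: 0.13·a + 0.36·b = 138.26
K₂O: 0.44·a + 0.175·b = 163
Solving simultaneously: a = 254.217, b = 292.255.

254.22 kg potassium nitrate, 292.26 kg product B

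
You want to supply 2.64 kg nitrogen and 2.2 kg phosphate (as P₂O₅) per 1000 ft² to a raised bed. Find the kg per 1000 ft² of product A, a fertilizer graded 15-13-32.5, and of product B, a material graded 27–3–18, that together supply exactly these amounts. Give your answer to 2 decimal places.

16.82 kg product A, 0.43 kg product B

Let a = kg of product A, b = kg of product B (per 1000 ft²).
N: 0.15·a + 0.27·b = 2.64
P₂O₅: 0.13·a + 0.03·b = 2.2
Eliminate b: (row1) − 0.27/0.03·(row2) → -1.02·a = -17.16, so a = 16.8235.
Then b = (2.2 − 0.13·16.8235) / 0.03 = 0.431373.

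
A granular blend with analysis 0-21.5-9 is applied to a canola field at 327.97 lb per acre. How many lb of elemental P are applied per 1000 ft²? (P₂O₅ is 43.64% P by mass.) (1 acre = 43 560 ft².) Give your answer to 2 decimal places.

P₂O₅ per acre = 327.97 × 21.5% = 70.5136 lb.
Elemental P = 70.5136 × 0.4364 = 30.7721 lb per acre.
Convert to per 1000 ft²: 30.7721 × 0.0229568 = 0.706431 lb.

0.71 lb P per thousand sq ft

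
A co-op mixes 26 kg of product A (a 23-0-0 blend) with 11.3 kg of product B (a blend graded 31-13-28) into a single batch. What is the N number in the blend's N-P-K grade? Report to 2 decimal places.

Total mass = 26 + 11.3 = 37.3 kg.
N mass = 23%×26 + 31%×11.3 = 9.483 kg.
% N = 9.483 / 37.3 = 25.4236%.

25.42% N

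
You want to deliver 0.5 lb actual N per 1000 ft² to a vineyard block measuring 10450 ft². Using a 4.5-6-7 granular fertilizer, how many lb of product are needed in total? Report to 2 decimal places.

116.11 lb

Product per 1000 ft² = 0.5 / 4.5% = 11.1111 lb.
Total product = 11.1111 × 10450 / 1000 = 116.111 lb.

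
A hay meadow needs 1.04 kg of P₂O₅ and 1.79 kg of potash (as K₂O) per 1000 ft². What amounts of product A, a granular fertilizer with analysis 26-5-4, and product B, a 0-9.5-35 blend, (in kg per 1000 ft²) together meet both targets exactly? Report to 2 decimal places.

With a, b = kg per 1000 ft² of product A and product B:
P₂O₅: 0.05·a + 0.095·b = 1.04
K₂O: 0.04·a + 0.35·b = 1.79
Eliminate a: (row1) − 0.05/0.04·(row2) → -0.3425·b = -1.1975, so b = 3.49635.
Back-substitute: a = (1.04 − 0.095·3.49635) / 0.05 = 14.1569.

14.16 kg product A, 3.50 kg product B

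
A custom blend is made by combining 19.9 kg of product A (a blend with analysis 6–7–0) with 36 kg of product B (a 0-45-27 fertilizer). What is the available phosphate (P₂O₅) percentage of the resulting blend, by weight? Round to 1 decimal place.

Total mass = 19.9 + 36 = 55.9 kg.
P₂O₅ mass = 7%×19.9 + 45%×36 = 17.593 kg.
% P₂O₅ = 17.593 / 55.9 = 31.4723%.

31.5% P₂O₅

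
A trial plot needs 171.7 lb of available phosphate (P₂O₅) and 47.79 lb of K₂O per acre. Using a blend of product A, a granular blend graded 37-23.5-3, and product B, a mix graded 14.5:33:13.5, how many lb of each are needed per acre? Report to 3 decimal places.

With a, b = lb per acre of product A and product B:
P₂O₅: 0.235·a + 0.33·b = 171.7
K₂O: 0.03·a + 0.135·b = 47.79
Eliminate a: (row1) − 0.235/0.03·(row2) → -0.7275·b = -202.655, so b = 278.5636.
Back-substitute: a = (171.7 − 0.33·278.5636) / 0.235 = 339.4639.

339.464 lb product A, 278.564 lb product B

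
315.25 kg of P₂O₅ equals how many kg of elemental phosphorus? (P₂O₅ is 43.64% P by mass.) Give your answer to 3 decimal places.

P = 315.25 × 0.4364 = 137.5751 kg.

137.575 kg P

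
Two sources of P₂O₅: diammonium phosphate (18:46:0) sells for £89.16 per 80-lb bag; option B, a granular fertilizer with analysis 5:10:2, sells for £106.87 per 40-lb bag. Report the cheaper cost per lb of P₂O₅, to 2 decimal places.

£2.42 per lb P₂O₅ (diammonium phosphate)

diammonium phosphate: P₂O₅ per bag = 80 × 46% = 36.8 lb; cost = 89.16 / 36.8 = £2.4228/lb P₂O₅.
option B: P₂O₅ per bag = 40 × 10% = 4 lb; cost = 106.87 / 4 = £26.7175/lb P₂O₅.
diammonium phosphate is cheaper.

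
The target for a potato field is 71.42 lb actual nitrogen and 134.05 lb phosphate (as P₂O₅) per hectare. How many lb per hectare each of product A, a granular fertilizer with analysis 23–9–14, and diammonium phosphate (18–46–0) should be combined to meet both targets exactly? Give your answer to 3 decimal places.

With a, b = lb per hectare of product A and diammonium phosphate:
N: 0.23·a + 0.18·b = 71.42
P₂O₅: 0.09·a + 0.46·b = 134.05
Solving simultaneously: a = 97.3683, b = 272.3627.

97.368 lb product A, 272.363 lb diammonium phosphate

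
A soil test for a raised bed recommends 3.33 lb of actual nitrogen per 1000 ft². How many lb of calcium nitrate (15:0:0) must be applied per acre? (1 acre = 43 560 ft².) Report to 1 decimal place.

967.0 lb of product per acre

Product per 1000 ft² = 3.33 / 15% = 22.2 lb.
Convert to per acre: 22.2 × 43.56 = 967.032 lb.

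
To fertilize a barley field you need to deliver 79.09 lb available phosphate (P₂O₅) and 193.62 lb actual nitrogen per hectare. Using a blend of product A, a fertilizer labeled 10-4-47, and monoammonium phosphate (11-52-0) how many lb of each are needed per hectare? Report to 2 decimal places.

Per-hectare balance (a = product A, b = monoammonium phosphate):
P₂O₅: 0.04·a + 0.52·b = 79.09
N: 0.1·a + 0.11·b = 193.62
Eliminate a: (row1) − 0.04/0.1·(row2) → 0.476·b = 1.642, so b = 3.44958.
Back-substitute: a = (79.09 − 0.52·3.44958) / 0.04 = 1932.405.

1932.41 lb product A, 3.45 lb monoammonium phosphate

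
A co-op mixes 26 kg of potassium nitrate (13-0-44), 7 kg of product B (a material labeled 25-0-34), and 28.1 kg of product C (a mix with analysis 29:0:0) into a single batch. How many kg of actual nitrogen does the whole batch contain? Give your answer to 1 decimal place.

N mass = 13%×26 + 25%×7 + 29%×28.1 = 13.279 kg.

13.3 kg N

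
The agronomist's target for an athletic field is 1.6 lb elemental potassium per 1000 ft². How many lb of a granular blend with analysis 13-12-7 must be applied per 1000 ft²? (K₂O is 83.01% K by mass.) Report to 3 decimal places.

As K₂O: 1.6 / 0.8301 = 1.92748 lb per 1000 ft².
Product per 1000 ft² = 1.92748 / 7% = 27.5354 lb.

27.535 lb of product per thousand sq ft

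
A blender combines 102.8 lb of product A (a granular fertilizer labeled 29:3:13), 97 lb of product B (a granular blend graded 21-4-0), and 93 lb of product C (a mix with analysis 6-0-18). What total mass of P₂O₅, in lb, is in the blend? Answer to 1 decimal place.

P₂O₅ mass = 3%×102.8 + 4%×97 + 0%×93 = 6.964 lb.

7.0 lb P₂O₅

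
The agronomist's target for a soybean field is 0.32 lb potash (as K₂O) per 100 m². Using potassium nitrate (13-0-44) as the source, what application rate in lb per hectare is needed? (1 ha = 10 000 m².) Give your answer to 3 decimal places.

Product per 100 m² = 0.32 / 44% = 0.727273 lb.
Convert to per hectare: 0.727273 × 100 = 72.7273 lb.

72.727 lb of product per hectare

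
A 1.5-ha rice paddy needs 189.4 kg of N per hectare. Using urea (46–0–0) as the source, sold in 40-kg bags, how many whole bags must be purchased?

16 bags

Product per hectare = 189.4 / 46% = 411.739 kg.
Total product = 411.739 × 1.5 = 617.609 kg.
Bags = ⌈617.609 / 40⌉ = 16.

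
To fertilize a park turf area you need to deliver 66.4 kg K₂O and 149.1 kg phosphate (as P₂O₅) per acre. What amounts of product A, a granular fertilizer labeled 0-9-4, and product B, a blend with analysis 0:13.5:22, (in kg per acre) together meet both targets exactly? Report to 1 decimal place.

1655.4 kg product A, 0.8 kg product B

Per-acre balance (a = product A, b = product B):
K₂O: 0.04·a + 0.22·b = 66.4
P₂O₅: 0.09·a + 0.135·b = 149.1
Solving simultaneously: a = 1655.42, b = 0.833333.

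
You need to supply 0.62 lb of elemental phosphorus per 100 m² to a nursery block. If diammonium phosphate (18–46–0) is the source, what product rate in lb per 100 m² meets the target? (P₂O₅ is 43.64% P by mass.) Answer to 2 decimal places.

As P₂O₅: 0.62 / 0.4364 = 1.42071 lb per 100 m².
Product per 100 m² = 1.42071 / 46% = 3.08851 lb.

3.09 lb of product per hundred sq m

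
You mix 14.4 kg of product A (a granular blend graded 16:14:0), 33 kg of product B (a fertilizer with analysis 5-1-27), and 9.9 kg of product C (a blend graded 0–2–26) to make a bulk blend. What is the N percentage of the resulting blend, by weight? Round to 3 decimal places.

Total mass = 14.4 + 33 + 9.9 = 57.3 kg.
N mass = 16%×14.4 + 5%×33 + 0%×9.9 = 3.954 kg.
% N = 3.954 / 57.3 = 6.90052%.

6.901% N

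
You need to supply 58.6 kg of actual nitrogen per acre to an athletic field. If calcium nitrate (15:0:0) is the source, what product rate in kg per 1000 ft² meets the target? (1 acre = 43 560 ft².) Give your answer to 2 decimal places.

Product per acre = 58.6 / 15% = 390.667 kg.
Convert to per 1000 ft²: 390.667 × 0.0229568 = 8.96847 kg.

8.97 kg of product per thousand sq ft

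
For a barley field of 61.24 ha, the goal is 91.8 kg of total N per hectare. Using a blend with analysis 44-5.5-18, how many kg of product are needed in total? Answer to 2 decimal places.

Product per hectare = 91.8 / 44% = 208.636 kg.
Total product = 208.636 × 61.24 = 12776.891 kg.

12776.89 kg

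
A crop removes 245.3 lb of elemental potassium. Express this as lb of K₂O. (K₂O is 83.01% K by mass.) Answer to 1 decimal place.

K₂O = 245.3 / 0.8301 = 295.507 lb.

295.5 lb K₂O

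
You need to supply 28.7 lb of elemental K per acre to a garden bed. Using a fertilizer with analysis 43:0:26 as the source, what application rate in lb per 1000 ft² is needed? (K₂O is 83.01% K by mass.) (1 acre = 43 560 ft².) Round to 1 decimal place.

3.1 lb of product per thousand sq ft

As K₂O: 28.7 / 0.8301 = 34.5741 lb per acre.
Product per acre = 34.5741 / 26% = 132.977 lb.
Convert to per 1000 ft²: 132.977 × 0.0229568 = 3.05274 lb.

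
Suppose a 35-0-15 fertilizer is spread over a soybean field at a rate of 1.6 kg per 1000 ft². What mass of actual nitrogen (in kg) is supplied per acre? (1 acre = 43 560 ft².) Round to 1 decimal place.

24.4 kg N per acre

nitrogen per 1000 ft² = 1.6 × 35% = 0.56 kg.
Convert to per acre: 0.56 × 43.56 = 24.3936 kg.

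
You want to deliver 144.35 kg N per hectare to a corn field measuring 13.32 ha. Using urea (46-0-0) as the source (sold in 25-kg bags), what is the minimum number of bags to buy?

Product per hectare = 144.35 / 46% = 313.804 kg.
Total product = 313.804 × 13.32 = 4179.87 kg.
Bags = ⌈4179.87 / 25⌉ = 168.

168 bags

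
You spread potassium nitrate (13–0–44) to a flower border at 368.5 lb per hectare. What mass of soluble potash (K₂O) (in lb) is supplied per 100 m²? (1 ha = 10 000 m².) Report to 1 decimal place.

1.6 lb K₂O per hundred sq m

K₂O per hectare = 368.5 × 44% = 162.14 lb.
Convert to per 100 m²: 162.14 × 0.01 = 1.6214 lb.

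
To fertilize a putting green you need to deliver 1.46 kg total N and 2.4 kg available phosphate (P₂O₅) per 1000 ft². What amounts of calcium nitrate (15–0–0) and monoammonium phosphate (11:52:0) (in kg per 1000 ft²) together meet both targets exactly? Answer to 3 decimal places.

Let a = kg of calcium nitrate, b = kg of monoammonium phosphate (per 1000 ft²).
N: 0.15·a + 0.11·b = 1.46
P₂O₅: 0·a + 0.52·b = 2.4
Solving simultaneously: a = 6.34872, b = 4.61538.

6.349 kg calcium nitrate, 4.615 kg monoammonium phosphate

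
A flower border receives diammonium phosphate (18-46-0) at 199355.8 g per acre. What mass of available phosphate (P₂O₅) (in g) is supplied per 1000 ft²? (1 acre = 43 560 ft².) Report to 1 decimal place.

2105.2 g P₂O₅ per thousand sq ft

P₂O₅ per acre = 199355.8 × 46% = 91703.7 g.
Convert to per 1000 ft²: 91703.7 × 0.0229568 = 2105.23 g.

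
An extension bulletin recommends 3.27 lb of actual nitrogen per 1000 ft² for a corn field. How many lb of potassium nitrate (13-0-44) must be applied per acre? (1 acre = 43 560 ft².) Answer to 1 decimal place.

Product per 1000 ft² = 3.27 / 13% = 25.1538 lb.
Convert to per acre: 25.1538 × 43.56 = 1095.702 lb.

1095.7 lb of product per acre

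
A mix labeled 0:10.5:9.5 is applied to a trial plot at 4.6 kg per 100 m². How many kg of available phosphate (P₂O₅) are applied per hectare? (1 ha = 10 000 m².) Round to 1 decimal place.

48.3 kg P₂O₅ per hectare

P₂O₅ per 100 m² = 4.6 × 10.5% = 0.483 kg.
Convert to per hectare: 0.483 × 100 = 48.3 kg.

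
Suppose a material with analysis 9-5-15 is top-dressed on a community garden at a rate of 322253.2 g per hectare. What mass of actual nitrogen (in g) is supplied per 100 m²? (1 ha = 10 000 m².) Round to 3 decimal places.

nitrogen per hectare = 322253.2 × 9% = 29002.8 g.
Convert to per 100 m²: 29002.8 × 0.01 = 290.0279 g.

290.028 g N per hundred sq m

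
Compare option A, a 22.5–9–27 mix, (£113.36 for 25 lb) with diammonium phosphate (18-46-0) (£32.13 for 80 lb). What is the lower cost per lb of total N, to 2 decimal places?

option A: N per bag = 25 × 22.5% = 5.625 lb; cost = 113.36 / 5.625 = £20.1529/lb N.
diammonium phosphate: N per bag = 80 × 18% = 14.4 lb; cost = 32.13 / 14.4 = £2.2313/lb N.
diammonium phosphate is cheaper.

£2.23 per lb N (diammonium phosphate)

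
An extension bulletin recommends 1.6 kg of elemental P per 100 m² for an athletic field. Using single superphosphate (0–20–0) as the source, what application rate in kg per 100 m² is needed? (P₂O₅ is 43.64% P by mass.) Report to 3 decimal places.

As P₂O₅: 1.6 / 0.4364 = 3.66636 kg per 100 m².
Product per 100 m² = 3.66636 / 20% = 18.3318 kg.

18.332 kg of product per hundred sq m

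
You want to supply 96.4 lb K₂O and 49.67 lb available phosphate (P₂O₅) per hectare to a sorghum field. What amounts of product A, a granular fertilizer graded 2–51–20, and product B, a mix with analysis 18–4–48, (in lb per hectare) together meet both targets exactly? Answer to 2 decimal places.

84.40 lb product A, 165.67 lb product B

With a, b = lb per hectare of product A and product B:
K₂O: 0.2·a + 0.48·b = 96.4
P₂O₅: 0.51·a + 0.04·b = 49.67
Eliminate a: (row1) − 0.2/0.51·(row2) → 0.464314·b = 76.9216, so b = 165.667.
Back-substitute: a = (96.4 − 0.48·165.667) / 0.2 = 84.3986.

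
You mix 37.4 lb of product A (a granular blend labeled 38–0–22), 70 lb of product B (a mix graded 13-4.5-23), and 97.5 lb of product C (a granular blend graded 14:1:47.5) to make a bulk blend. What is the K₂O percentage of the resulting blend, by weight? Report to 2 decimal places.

34.48% K₂O

Total mass = 37.4 + 70 + 97.5 = 204.9 lb.
K₂O mass = 22%×37.4 + 23%×70 + 47.5%×97.5 = 70.6405 lb.
% K₂O = 70.6405 / 204.9 = 34.4756%.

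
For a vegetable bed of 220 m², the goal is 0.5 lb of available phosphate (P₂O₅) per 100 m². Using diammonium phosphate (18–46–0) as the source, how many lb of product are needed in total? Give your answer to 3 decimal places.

Product per 100 m² = 0.5 / 46% = 1.08696 lb.
Total product = 1.08696 × 220 / 100 = 2.3913 lb.

2.391 lb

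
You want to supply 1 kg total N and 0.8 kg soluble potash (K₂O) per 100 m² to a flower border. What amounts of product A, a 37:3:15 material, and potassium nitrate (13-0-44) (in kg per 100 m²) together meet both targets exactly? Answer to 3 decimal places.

2.345 kg product A, 1.019 kg potassium nitrate

Let a = kg of product A, b = kg of potassium nitrate (per 100 m²).
N: 0.37·a + 0.13·b = 1
K₂O: 0.15·a + 0.44·b = 0.8
Eliminate b: (row1) − 0.13/0.44·(row2) → 0.325682·a = 0.763636, so a = 2.34473.
Then b = (0.8 − 0.15·2.34473) / 0.44 = 1.01884.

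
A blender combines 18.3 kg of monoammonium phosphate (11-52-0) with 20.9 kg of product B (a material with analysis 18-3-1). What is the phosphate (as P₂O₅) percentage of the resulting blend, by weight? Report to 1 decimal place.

25.9% P₂O₅

Total mass = 18.3 + 20.9 = 39.2 kg.
P₂O₅ mass = 52%×18.3 + 3%×20.9 = 10.143 kg.
% P₂O₅ = 10.143 / 39.2 = 25.875%.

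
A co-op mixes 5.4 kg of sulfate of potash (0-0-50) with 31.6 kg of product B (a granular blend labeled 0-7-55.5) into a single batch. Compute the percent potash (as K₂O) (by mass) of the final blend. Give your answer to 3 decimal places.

54.697% K₂O

Total mass = 5.4 + 31.6 = 37 kg.
K₂O mass = 50%×5.4 + 55.5%×31.6 = 20.238 kg.
% K₂O = 20.238 / 37 = 54.6973%.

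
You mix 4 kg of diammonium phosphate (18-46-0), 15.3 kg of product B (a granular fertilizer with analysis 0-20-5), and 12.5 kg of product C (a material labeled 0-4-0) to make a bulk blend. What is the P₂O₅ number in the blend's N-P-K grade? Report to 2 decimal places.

16.98% P₂O₅

Total mass = 4 + 15.3 + 12.5 = 31.8 kg.
P₂O₅ mass = 46%×4 + 20%×15.3 + 4%×12.5 = 5.4 kg.
% P₂O₅ = 5.4 / 31.8 = 16.9811%.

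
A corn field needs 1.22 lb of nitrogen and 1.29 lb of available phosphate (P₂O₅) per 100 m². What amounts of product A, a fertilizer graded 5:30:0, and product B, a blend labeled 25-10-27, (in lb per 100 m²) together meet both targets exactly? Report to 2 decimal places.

With a, b = lb per 100 m² of product A and product B:
N: 0.05·a + 0.25·b = 1.22
P₂O₅: 0.3·a + 0.1·b = 1.29
Eliminate b: (row1) − 0.25/0.1·(row2) → -0.7·a = -2.005, so a = 2.86429.
Then b = (1.29 − 0.3·2.86429) / 0.1 = 4.30714.

2.86 lb product A, 4.31 lb product B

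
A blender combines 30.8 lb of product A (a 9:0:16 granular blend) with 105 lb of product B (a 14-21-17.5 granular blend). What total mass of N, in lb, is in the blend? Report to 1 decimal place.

17.5 lb N

N mass = 9%×30.8 + 14%×105 = 17.472 lb.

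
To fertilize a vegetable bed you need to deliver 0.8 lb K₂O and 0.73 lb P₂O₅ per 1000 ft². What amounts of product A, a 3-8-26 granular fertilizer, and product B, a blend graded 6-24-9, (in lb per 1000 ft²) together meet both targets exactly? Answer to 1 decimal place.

2.3 lb product A, 2.3 lb product B

Per-1000 ft² balance (a = product A, b = product B):
K₂O: 0.26·a + 0.09·b = 0.8
P₂O₅: 0.08·a + 0.24·b = 0.73
From row1: a = (0.8 − 0.09·b) / 0.26.
Into row2: 0.08·(0.8 − 0.09·b)/0.26 + 0.24·b = 0.73 → b = 2.27899, a = 2.28804.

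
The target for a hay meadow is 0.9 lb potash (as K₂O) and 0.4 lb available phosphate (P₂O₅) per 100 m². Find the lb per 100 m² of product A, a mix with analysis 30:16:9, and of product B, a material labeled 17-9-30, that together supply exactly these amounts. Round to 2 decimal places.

0.98 lb product A, 2.71 lb product B

Per-100 m² balance (a = product A, b = product B):
K₂O: 0.09·a + 0.3·b = 0.9
P₂O₅: 0.16·a + 0.09·b = 0.4
Eliminate a: (row1) − 0.09/0.16·(row2) → 0.249375·b = 0.675, so b = 2.70677.
Back-substitute: a = (0.9 − 0.3·2.70677) / 0.09 = 0.977444.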